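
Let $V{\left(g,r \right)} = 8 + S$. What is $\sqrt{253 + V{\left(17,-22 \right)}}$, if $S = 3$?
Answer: $2 \sqrt{66} \approx 16.248$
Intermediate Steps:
$V{\left(g,r \right)} = 11$ ($V{\left(g,r \right)} = 8 + 3 = 11$)
$\sqrt{253 + V{\left(17,-22 \right)}} = \sqrt{253 + 11} = \sqrt{264} = 2 \sqrt{66}$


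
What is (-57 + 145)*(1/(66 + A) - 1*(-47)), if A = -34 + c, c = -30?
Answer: 4180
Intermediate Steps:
A = -64 (A = -34 - 30 = -64)
(-57 + 145)*(1/(66 + A) - 1*(-47)) = (-57 + 145)*(1/(66 - 64) - 1*(-47)) = 88*(1/2 + 47) = 88*(½ + 47) = 88*(95/2) = 4180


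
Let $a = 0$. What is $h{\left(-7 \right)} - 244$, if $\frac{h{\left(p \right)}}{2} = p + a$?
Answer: $-258$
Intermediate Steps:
$h{\left(p \right)} = 2 p$ ($h{\left(p \right)} = 2 \left(p + 0\right) = 2 p$)
$h{\left(-7 \right)} - 244 = 2 \left(-7\right) - 244 = -14 - 244 = -258$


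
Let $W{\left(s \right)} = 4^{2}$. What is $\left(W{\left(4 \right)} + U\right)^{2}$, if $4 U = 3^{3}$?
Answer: $\frac{8281}{16} \approx 517.56$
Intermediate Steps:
$U = \frac{27}{4}$ ($U = \frac{3^{3}}{4} = \frac{1}{4} \cdot 27 = \frac{27}{4} \approx 6.75$)
$W{\left(s \right)} = 16$
$\left(W{\left(4 \right)} + U\right)^{2} = \left(16 + \frac{27}{4}\right)^{2} = \left(\frac{91}{4}\right)^{2} = \frac{8281}{16}$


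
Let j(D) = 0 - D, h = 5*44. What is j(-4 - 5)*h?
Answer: 1980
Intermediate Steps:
h = 220
j(D) = -D
j(-4 - 5)*h = -(-4 - 5)*220 = -1*(-9)*220 = 9*220 = 1980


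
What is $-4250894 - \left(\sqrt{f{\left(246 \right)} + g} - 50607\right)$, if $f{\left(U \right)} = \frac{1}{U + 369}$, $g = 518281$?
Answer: $-4200287 - \frac{4 \sqrt{12251676990}}{615} \approx -4.201 \cdot 10^{6}$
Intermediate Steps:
$f{\left(U \right)} = \frac{1}{369 + U}$
$-4250894 - \left(\sqrt{f{\left(246 \right)} + g} - 50607\right) = -4250894 - \left(\sqrt{\frac{1}{369 + 246} + 518281} - 50607\right) = -4250894 - \left(\sqrt{\frac{1}{615} + 518281} - 50607\right) = -4250894 - \left(\sqrt{\frac{318742816}{615}} - 50607\right) = -4250894 - \left(\frac{4 \sqrt{12251676990}}{615} - 50607\right) = -4250894 - \left(-50607 + \frac{4 \sqrt{12251676990}}{615}\right) = -4250894 + \left(50607 - \frac{4 \sqrt{12251676990}}{615}\right) = -4200287 - \frac{4 \sqrt{12251676990}}{615}$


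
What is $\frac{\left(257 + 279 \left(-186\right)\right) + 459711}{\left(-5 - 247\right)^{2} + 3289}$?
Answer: $\frac{408074}{66793} \approx 6.1095$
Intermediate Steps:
$\frac{\left(257 + 279 \left(-186\right)\right) + 459711}{\left(-5 - 247\right)^{2} + 3289} = \frac{\left(257 - 51894\right) + 459711}{\left(-5 - 247\right)^{2} + 3289} = \frac{-51637 + 459711}{\left(-5 - 247\right)^{2} + 3289} = \frac{408074}{\left(-252\right)^{2} + 3289} = \frac{408074}{63504 + 3289} = \frac{408074}{66793}$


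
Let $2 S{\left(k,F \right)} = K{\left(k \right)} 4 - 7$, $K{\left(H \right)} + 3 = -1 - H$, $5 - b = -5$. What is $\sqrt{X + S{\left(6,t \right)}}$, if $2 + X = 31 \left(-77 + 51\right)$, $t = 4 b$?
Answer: $\frac{i \sqrt{3326}}{2} \approx 28.836 i$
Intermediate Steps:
$b = 10$ ($b = 5 - -5 = 5 + 5 = 10$)
$K{\left(H \right)} = -4 - H$ ($K{\left(H \right)} = -3 - \left(1 + H\right) = -4 - H$)
$t = 40$ ($t = 4 \cdot 10 = 40$)
$X = -808$ ($X = -2 + 31 \left(-77 + 51\right) = -2 + 31 \left(-26\right) = -2 - 806 = -808$)
$S{\left(k,F \right)} = - \frac{23}{2} - 2 k$ ($S{\left(k,F \right)} = \frac{\left(-4 - k\right) 4 - 7}{2} = \frac{\left(-16 - 4 k\right) - 7}{2} = \frac{-23 - 4 k}{2} = - \frac{23}{2} - 2 k$)
$\sqrt{X + S{\left(6,t \right)}} = \sqrt{-808 - \frac{47}{2}} = \sqrt{- \frac{1663}{2}} = \frac{i \sqrt{3326}}{2}$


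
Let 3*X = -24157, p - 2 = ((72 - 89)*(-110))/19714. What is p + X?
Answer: -238053602/29571 ≈ -8050.2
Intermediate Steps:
p = 20649/9857 (p = 2 + ((72 - 89)*(-110))/19714 = 2 - 17*(-110)*(1/19714) = 2 + 1870*(1/19714) = 2 + 935/9857 = 20649/9857 ≈ 2.0949)
X = -24157/3 (X = (⅓)*(-24157) = -24157/3 ≈ -8052.3)
p + X = 20649/9857 - 24157/3 = -238053602/29571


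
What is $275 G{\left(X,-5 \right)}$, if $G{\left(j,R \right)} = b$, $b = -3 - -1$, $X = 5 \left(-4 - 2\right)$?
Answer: $-550$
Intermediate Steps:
$X = -30$ ($X = 5 \left(-6\right) = -30$)
$b = -2$ ($b = -3 + 1 = -2$)
$G{\left(j,R \right)} = -2$
$275 G{\left(X,-5 \right)} = 275 \left(-2\right) = -550$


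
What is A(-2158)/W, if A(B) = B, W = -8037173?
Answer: 2158/8037173 ≈ 0.00026850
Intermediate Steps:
A(-2158)/W = -2158/(-8037173) = -2158*(-1/8037173) = 2158/8037173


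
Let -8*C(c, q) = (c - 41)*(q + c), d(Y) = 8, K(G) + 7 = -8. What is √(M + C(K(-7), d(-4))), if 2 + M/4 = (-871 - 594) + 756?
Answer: I*√2893 ≈ 53.787*I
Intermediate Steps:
K(G) = -15 (K(G) = -7 - 8 = -15)
C(c, q) = -(-41 + c)*(c + q)/8 (C(c, q) = -(c - 41)*(q + c)/8 = -(-41 + c)*(c + q)/8)
M = -2844 (M = -8 + 4*((-871 - 594) + 756) = -8 + 4*(-1465 + 756) = -8 + 4*(-709) = -8 - 2836 = -2844)
√(M + C(K(-7), d(-4))) = √(-2844 + (-⅛*(-15)² + (41/8)*(-15) + (41/8)*8 - ⅛*(-15)*8)) = √(-2844 + (-⅛*225 - 615/8 + 41 + 15)) = √(-2844 + (-225/8 - 615/8 + 41 + 15)) = √(-2844 - 49) = √(-2893) = I*√2893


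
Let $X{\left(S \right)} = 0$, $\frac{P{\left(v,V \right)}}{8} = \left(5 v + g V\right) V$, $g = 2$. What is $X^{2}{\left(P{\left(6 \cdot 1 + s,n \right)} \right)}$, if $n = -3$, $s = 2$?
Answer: $0$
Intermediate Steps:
$P{\left(v,V \right)} = 8 V \left(2 V + 5 v\right)$ ($P{\left(v,V \right)} = 8 \left(5 v + 2 V\right) V = 8 \left(2 V + 5 v\right) V = 8 V \left(2 V + 5 v\right)$)
$X^{2}{\left(P{\left(6 \cdot 1 + s,n \right)} \right)} = 0^{2} = 0$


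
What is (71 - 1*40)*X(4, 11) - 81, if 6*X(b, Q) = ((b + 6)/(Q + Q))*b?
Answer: -2363/33 ≈ -71.606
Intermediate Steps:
X(b, Q) = b*(6 + b)/(12*Q) (X(b, Q) = (((b + 6)/(Q + Q))*b)/6 = (((6 + b)/((2*Q)))*b)/6 = (((6 + b)*(1/(2*Q)))*b)/6 = (((6 + b)/(2*Q))*b)/6 = (b*(6 + b)/(2*Q))/6 = b*(6 + b)/(12*Q))
(71 - 1*40)*X(4, 11) - 81 = (71 - 1*40)*((1/12)*4*(6 + 4)/11) - 81 = (71 - 40)*((1/12)*4*(1/11)*10) - 81 = 31*(10/33) - 81 = 310/33 - 81 = -2363/33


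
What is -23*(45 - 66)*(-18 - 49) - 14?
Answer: -32375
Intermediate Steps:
-23*(45 - 66)*(-18 - 49) - 14 = -(-483)*(-67) - 14 = -23*1407 - 14 = -32361 - 14 = -32375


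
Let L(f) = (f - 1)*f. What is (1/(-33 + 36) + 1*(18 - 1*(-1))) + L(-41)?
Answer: 5224/3 ≈ 1741.3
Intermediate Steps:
L(f) = f*(-1 + f) (L(f) = (-1 + f)*f = f*(-1 + f))
(1/(-33 + 36) + 1*(18 - 1*(-1))) + L(-41) = (1/(-33 + 36) + 1*(18 - 1*(-1))) - 41*(-1 - 41) = (1/3 + 1*(18 + 1)) - 41*(-42) = (⅓ + 1*19) + 1722 = (⅓ + 19) + 1722 = 58/3 + 1722 = 5224/3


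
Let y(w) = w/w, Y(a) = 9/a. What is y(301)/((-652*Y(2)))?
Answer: -1/2934 ≈ -0.00034083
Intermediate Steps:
y(w) = 1
y(301)/((-652*Y(2))) = 1/(-5868/2) = 1/(-652*9/2) = 1/(-2934) = 1*(-1/2934) = -1/2934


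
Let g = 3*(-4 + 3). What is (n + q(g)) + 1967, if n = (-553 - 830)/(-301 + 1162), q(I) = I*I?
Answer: 566651/287 ≈ 1974.4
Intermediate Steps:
g = -3 (g = 3*(-1) = -3)
q(I) = I²
n = -461/287 (n = -1383/861 = -1383*1/861 = -461/287 ≈ -1.6063)
(n + q(g)) + 1967 = (-461/287 + (-3)²) + 1967 = (-461/287 + 9) + 1967 = 2122/287 + 1967 = 566651/287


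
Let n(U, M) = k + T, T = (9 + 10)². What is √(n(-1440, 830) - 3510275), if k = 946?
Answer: 2*I*√877242 ≈ 1873.2*I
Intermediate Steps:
T = 361 (T = 19² = 361)
n(U, M) = 1307 (n(U, M) = 946 + 361 = 1307)
√(n(-1440, 830) - 3510275) = √(1307 - 3510275) = √(-3508968) = 2*I*√877242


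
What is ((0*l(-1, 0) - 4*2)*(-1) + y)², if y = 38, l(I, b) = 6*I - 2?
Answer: 2116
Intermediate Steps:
l(I, b) = -2 + 6*I
((0*l(-1, 0) - 4*2)*(-1) + y)² = ((0*(-2 + 6*(-1)) - 4*2)*(-1) + 38)² = ((0*(-2 - 6) - 8)*(-1) + 38)² = ((0*(-8) - 8)*(-1) + 38)² = ((0 - 8)*(-1) + 38)² = (-8*(-1) + 38)² = (8 + 38)² = 46² = 2116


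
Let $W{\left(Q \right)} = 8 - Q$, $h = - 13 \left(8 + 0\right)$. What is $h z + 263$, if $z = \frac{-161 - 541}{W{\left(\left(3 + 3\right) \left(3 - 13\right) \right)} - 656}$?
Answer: $\frac{6803}{49} \approx 138.84$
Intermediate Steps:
$h = -104$ ($h = \left(-13\right) 8 = -104$)
$z = \frac{117}{98}$ ($z = \frac{-161 - 541}{\left(8 - \left(3 + 3\right) \left(3 - 13\right)\right) - 656} = - \frac{702}{\left(8 - 6 \left(-10\right)\right) - 656} = - \frac{702}{\left(8 - -60\right) - 656} = - \frac{702}{\left(8 + 60\right) - 656} = - \frac{702}{68 - 656} = - \frac{702}{-588} = \left(-702\right) \left(- \frac{1}{588}\right) = \frac{117}{98} \approx 1.1939$)
$h z + 263 = \left(-104\right) \frac{117}{98} + 263 = - \frac{6084}{49} + 263 = \frac{6803}{49}$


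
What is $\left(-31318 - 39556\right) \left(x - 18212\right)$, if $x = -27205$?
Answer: $3218884458$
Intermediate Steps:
$\left(-31318 - 39556\right) \left(x - 18212\right) = \left(-31318 - 39556\right) \left(-27205 - 18212\right) = \left(-70874\right) \left(-45417\right) = 3218884458$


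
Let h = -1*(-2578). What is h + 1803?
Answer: 4381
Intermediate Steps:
h = 2578
h + 1803 = 2578 + 1803 = 4381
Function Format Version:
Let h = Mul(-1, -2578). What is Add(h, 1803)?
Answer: 4381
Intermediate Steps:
h = 2578
Add(h, 1803) = Add(2578, 1803) = 4381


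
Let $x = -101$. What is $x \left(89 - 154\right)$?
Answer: $6565$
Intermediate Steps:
$x \left(89 - 154\right) = - 101 \left(89 - 154\right) = \left(-101\right) \left(-65\right) = 6565$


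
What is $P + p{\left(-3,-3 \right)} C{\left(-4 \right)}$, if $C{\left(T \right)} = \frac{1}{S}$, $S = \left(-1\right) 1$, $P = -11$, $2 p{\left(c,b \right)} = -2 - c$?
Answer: $- \frac{23}{2} \approx -11.5$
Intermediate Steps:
$p{\left(c,b \right)} = -1 - \frac{c}{2}$ ($p{\left(c,b \right)} = \frac{-2 - c}{2} = -1 - \frac{c}{2}$)
$S = -1$
$C{\left(T \right)} = -1$ ($C{\left(T \right)} = \frac{1}{-1} = -1$)
$P + p{\left(-3,-3 \right)} C{\left(-4 \right)} = -11 + \left(-1 - - \frac{3}{2}\right) \left(-1\right) = -11 + \left(-1 + \frac{3}{2}\right) \left(-1\right) = -11 + \frac{1}{2} \left(-1\right) = -11 - \frac{1}{2} = - \frac{23}{2}$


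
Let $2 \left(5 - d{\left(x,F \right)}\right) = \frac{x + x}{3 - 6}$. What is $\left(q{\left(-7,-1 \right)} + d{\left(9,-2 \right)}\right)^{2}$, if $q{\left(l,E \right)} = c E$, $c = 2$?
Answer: $36$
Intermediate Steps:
$d{\left(x,F \right)} = 5 + \frac{x}{3}$ ($d{\left(x,F \right)} = 5 - \frac{\left(x + x\right) \frac{1}{3 - 6}}{2} = 5 - \frac{2 x \frac{1}{-3}}{2} = 5 - \frac{2 x \left(- \frac{1}{3}\right)}{2} = 5 - \frac{\left(- \frac{2}{3}\right) x}{2} = 5 + \frac{x}{3}$)
$q{\left(l,E \right)} = 2 E$
$\left(q{\left(-7,-1 \right)} + d{\left(9,-2 \right)}\right)^{2} = \left(2 \left(-1\right) + \left(5 + \frac{1}{3} \cdot 9\right)\right)^{2} = \left(-2 + \left(5 + 3\right)\right)^{2} = \left(-2 + 8\right)^{2} = 6^{2} = 36$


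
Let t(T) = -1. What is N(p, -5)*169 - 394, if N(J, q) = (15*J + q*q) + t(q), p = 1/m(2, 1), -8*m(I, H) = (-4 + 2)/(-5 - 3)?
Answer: -77458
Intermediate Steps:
m(I, H) = -1/32 (m(I, H) = -(-4 + 2)/(8*(-5 - 3)) = -(-1)/(4*(-8)) = -(-1)*(-1)/(4*8) = -⅛*¼ = -1/32)
p = -32 (p = 1/(-1/32) = -32)
N(J, q) = -1 + q² + 15*J (N(J, q) = (15*J + q*q) - 1 = (15*J + q²) - 1 = (q² + 15*J) - 1 = -1 + q² + 15*J)
N(p, -5)*169 - 394 = (-1 + (-5)² + 15*(-32))*169 - 394 = (-1 + 25 - 480)*169 - 394 = -456*169 - 394 = -77064 - 394 = -77458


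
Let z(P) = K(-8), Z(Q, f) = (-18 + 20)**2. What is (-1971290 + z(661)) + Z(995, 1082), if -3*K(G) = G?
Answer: -5913850/3 ≈ -1.9713e+6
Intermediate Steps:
Z(Q, f) = 4 (Z(Q, f) = 2**2 = 4)
K(G) = -G/3
z(P) = 8/3 (z(P) = -1/3*(-8) = 8/3)
(-1971290 + z(661)) + Z(995, 1082) = (-1971290 + 8/3) + 4 = -5913862/3 + 4 = -5913850/3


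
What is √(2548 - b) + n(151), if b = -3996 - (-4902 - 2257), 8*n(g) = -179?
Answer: -179/8 + I*√615 ≈ -22.375 + 24.799*I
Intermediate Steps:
n(g) = -179/8 (n(g) = (⅛)*(-179) = -179/8)
b = 3163 (b = -3996 - 1*(-7159) = -3996 + 7159 = 3163)
√(2548 - b) + n(151) = √(2548 - 1*3163) - 179/8 = √(2548 - 3163) - 179/8 = √(-615) - 179/8 = I*√615 - 179/8 = -179/8 + I*√615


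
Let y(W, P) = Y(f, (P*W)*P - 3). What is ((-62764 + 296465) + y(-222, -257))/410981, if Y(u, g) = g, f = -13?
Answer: -14429180/410981 ≈ -35.109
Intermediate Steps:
y(W, P) = -3 + W*P² (y(W, P) = (P*W)*P - 3 = W*P² - 3 = -3 + W*P²)
((-62764 + 296465) + y(-222, -257))/410981 = ((-62764 + 296465) + (-3 - 222*(-257)²))/410981 = (233701 + (-3 - 222*66049))*(1/410981) = (233701 + (-3 - 14662878))*(1/410981) = (233701 - 14662881)*(1/410981) = -14429180*1/410981 = -14429180/410981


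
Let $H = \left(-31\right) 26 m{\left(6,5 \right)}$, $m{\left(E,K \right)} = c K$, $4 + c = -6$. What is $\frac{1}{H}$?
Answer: $\frac{1}{40300} \approx 2.4814 \cdot 10^{-5}$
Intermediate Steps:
$c = -10$ ($c = -4 - 6 = -10$)
$m{\left(E,K \right)} = - 10 K$
$H = 40300$ ($H = \left(-31\right) 26 \left(\left(-10\right) 5\right) = \left(-806\right) \left(-50\right) = 40300$)
$\frac{1}{H} = \frac{1}{40300}$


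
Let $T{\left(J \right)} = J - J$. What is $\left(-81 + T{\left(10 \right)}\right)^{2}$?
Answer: $6561$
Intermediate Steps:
$T{\left(J \right)} = 0$
$\left(-81 + T{\left(10 \right)}\right)^{2} = \left(-81 + 0\right)^{2} = \left(-81\right)^{2} = 6561$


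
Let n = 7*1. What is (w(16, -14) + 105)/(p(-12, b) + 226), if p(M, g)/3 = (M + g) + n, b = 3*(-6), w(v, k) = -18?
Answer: 87/157 ≈ 0.55414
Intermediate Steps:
n = 7
b = -18
p(M, g) = 21 + 3*M + 3*g (p(M, g) = 3*((M + g) + 7) = 3*(7 + M + g) = 21 + 3*M + 3*g)
(w(16, -14) + 105)/(p(-12, b) + 226) = (-18 + 105)/((21 + 3*(-12) + 3*(-18)) + 226) = 87/((21 - 36 - 54) + 226) = 87/(-69 + 226) = 87/157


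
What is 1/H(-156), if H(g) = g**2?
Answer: 1/24336 ≈ 4.1091e-5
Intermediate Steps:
1/H(-156) = 1/((-156)**2) = 1/24336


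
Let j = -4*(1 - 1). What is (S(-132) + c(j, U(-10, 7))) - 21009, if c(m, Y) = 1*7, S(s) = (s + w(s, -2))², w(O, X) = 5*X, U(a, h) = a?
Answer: -838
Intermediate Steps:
j = 0 (j = -4*0 = 0)
S(s) = (-10 + s)² (S(s) = (s + 5*(-2))² = (s - 10)² = (-10 + s)²)
c(m, Y) = 7
(S(-132) + c(j, U(-10, 7))) - 21009 = ((-10 - 132)² + 7) - 21009 = ((-142)² + 7) - 21009 = (20164 + 7) - 21009 = 20171 - 21009 = -838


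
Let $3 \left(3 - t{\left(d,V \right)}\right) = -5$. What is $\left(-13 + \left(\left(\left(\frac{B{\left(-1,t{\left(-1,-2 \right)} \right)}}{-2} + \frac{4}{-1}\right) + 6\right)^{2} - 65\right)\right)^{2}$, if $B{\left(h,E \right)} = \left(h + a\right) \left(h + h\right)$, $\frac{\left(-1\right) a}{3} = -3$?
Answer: $484$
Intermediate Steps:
$a = 9$ ($a = \left(-3\right) \left(-3\right) = 9$)
$t{\left(d,V \right)} = \frac{14}{3}$ ($t{\left(d,V \right)} = 3 - - \frac{5}{3} = 3 + \frac{5}{3} = \frac{14}{3}$)
$B{\left(h,E \right)} = 2 h \left(9 + h\right)$ ($B{\left(h,E \right)} = \left(h + 9\right) \left(h + h\right) = \left(9 + h\right) 2 h = 2 h \left(9 + h\right)$)
$\left(-13 + \left(\left(\left(\frac{B{\left(-1,t{\left(-1,-2 \right)} \right)}}{-2} + \frac{4}{-1}\right) + 6\right)^{2} - 65\right)\right)^{2} = \left(-13 + \left(\left(\left(\frac{2 \left(-1\right) \left(9 - 1\right)}{-2} + \frac{4}{-1}\right) + 6\right)^{2} - 65\right)\right)^{2} = \left(-13 - \left(65 - \left(\left(2 \left(-1\right) 8 \left(- \frac{1}{2}\right) + 4 \left(-1\right)\right) + 6\right)^{2}\right)\right)^{2} = \left(-13 - \left(65 - \left(\left(\left(-16\right) \left(- \frac{1}{2}\right) - 4\right) + 6\right)^{2}\right)\right)^{2} = \left(-13 - \left(65 - \left(\left(8 - 4\right) + 6\right)^{2}\right)\right)^{2} = \left(-13 - \left(65 - \left(4 + 6\right)^{2}\right)\right)^{2} = \left(-13 - \left(65 - 10^{2}\right)\right)^{2} = \left(-13 + \left(100 - 65\right)\right)^{2} = \left(-13 + 35\right)^{2} = 22^{2} = 484$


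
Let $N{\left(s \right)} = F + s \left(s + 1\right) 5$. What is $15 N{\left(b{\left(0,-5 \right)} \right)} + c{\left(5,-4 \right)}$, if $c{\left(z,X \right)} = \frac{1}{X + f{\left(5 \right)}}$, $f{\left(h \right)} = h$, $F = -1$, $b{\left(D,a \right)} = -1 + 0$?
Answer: $-14$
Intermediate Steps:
$b{\left(D,a \right)} = -1$
$N{\left(s \right)} = -1 + s \left(5 + 5 s\right)$ ($N{\left(s \right)} = -1 + s \left(s + 1\right) 5 = -1 + s \left(1 + s\right) 5 = -1 + s \left(5 + 5 s\right)$)
$c{\left(z,X \right)} = \frac{1}{5 + X}$ ($c{\left(z,X \right)} = \frac{1}{X + 5} = \frac{1}{5 + X}$)
$15 N{\left(b{\left(0,-5 \right)} \right)} + c{\left(5,-4 \right)} = 15 \left(-1 + 5 \left(-1\right) + 5 \left(-1\right)^{2}\right) + \frac{1}{5 - 4} = 15 \left(-1 - 5 + 5 \cdot 1\right) + 1^{-1} = 15 \left(-1 - 5 + 5\right) + 1 = 15 \left(-1\right) + 1 = -15 + 1 = -14$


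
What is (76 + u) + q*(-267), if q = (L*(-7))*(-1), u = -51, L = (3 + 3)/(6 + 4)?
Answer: -5482/5 ≈ -1096.4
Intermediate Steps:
L = 3/5 (L = 6/10 = 6*(1/10) = 3/5 ≈ 0.60000)
q = 21/5 (q = ((3/5)*(-7))*(-1) = -21/5*(-1) = 21/5 ≈ 4.2000)
(76 + u) + q*(-267) = (76 - 51) + (21/5)*(-267) = 25 - 5607/5 = -5482/5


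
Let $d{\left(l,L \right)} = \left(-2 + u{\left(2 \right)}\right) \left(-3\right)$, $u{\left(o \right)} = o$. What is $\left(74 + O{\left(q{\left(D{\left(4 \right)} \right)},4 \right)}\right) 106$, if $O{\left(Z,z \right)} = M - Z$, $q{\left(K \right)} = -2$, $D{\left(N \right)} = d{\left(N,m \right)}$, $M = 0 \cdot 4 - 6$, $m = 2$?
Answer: $7420$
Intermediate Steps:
$M = -6$ ($M = 0 - 6 = -6$)
$d{\left(l,L \right)} = 0$ ($d{\left(l,L \right)} = \left(-2 + 2\right) \left(-3\right) = 0 \left(-3\right) = 0$)
$D{\left(N \right)} = 0$
$O{\left(Z,z \right)} = -6 - Z$
$\left(74 + O{\left(q{\left(D{\left(4 \right)} \right)},4 \right)}\right) 106 = \left(74 - 4\right) 106 = 70 \cdot 106 = 7420$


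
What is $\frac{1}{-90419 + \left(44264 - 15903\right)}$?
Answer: $- \frac{1}{62058} \approx -1.6114 \cdot 10^{-5}$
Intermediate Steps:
$\frac{1}{-90419 + \left(44264 - 15903\right)} = \frac{1}{-90419 + 28361} = \frac{1}{-62058} = - \frac{1}{62058}$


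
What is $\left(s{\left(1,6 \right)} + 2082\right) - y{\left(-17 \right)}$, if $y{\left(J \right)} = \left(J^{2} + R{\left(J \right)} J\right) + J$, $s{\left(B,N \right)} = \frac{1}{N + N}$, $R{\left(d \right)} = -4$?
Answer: $\frac{20905}{12} \approx 1742.1$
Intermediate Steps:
$s{\left(B,N \right)} = \frac{1}{2 N}$
$y{\left(J \right)} = J^{2} - 3 J$ ($y{\left(J \right)} = \left(J^{2} - 4 J\right) + J = J^{2} - 3 J$)
$\left(s{\left(1,6 \right)} + 2082\right) - y{\left(-17 \right)} = \left(\frac{1}{2 \cdot 6} + 2082\right) - - 17 \left(-3 - 17\right) = \left(\frac{1}{2} \cdot \frac{1}{6} + 2082\right) - \left(-17\right) \left(-20\right) = \left(\frac{1}{12} + 2082\right) - 340 = \frac{24985}{12} - 340 = \frac{20905}{12}$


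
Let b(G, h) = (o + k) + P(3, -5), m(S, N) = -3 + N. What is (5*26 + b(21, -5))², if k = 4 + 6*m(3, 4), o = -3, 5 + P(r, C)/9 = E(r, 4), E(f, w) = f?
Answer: 14161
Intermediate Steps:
P(r, C) = -45 + 9*r
k = 10 (k = 4 + 6*(-3 + 4) = 4 + 6*1 = 4 + 6 = 10)
b(G, h) = -11 (b(G, h) = (-3 + 10) + (-45 + 9*3) = 7 + (-45 + 27) = 7 - 18 = -11)
(5*26 + b(21, -5))² = (5*26 - 11)² = (130 - 11)² = 119² = 14161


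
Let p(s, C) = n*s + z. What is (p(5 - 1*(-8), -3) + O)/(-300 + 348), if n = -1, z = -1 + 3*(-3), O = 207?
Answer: 23/6 ≈ 3.8333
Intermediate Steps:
z = -10 (z = -1 - 9 = -10)
p(s, C) = -10 - s (p(s, C) = -s - 10 = -10 - s)
(p(5 - 1*(-8), -3) + O)/(-300 + 348) = ((-10 - (5 - 1*(-8))) + 207)/(-300 + 348) = ((-10 - (5 + 8)) + 207)/48 = ((-10 - 1*13) + 207)*(1/48) = ((-10 - 13) + 207)*(1/48) = (-23 + 207)*(1/48) = 184*(1/48) = 23/6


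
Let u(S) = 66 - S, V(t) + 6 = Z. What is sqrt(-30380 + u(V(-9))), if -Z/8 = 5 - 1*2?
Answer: 2*I*sqrt(7571) ≈ 174.02*I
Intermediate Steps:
Z = -24 (Z = -8*(5 - 1*2) = -8*(5 - 2) = -8*3 = -24)
V(t) = -30 (V(t) = -6 - 24 = -30)
sqrt(-30380 + u(V(-9))) = sqrt(-30380 + (66 - 1*(-30))) = sqrt(-30380 + (66 + 30)) = sqrt(-30380 + 96) = sqrt(-30284) = 2*I*sqrt(7571)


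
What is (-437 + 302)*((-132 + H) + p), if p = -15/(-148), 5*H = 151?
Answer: 2031939/148 ≈ 13729.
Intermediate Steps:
H = 151/5 (H = (1/5)*151 = 151/5 ≈ 30.200)
p = 15/148 (p = -15*(-1/148) = 15/148 ≈ 0.10135)
(-437 + 302)*((-132 + H) + p) = (-437 + 302)*((-132 + 151/5) + 15/148) = -135*(-509/5 + 15/148) = -135*(-75257/740) = 2031939/148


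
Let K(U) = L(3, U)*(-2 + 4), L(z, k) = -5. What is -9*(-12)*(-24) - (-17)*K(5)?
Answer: -2762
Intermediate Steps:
K(U) = -10 (K(U) = -5*(-2 + 4) = -5*2 = -10)
-9*(-12)*(-24) - (-17)*K(5) = -9*(-12)*(-24) - (-17)*(-10) = 108*(-24) - 1*170 = -2592 - 170 = -2762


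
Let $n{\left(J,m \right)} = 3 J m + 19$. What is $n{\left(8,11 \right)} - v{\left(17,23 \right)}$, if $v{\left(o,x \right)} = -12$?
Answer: $295$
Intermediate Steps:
$n{\left(J,m \right)} = 19 + 3 J m$ ($n{\left(J,m \right)} = 3 J m + 19 = 19 + 3 J m$)
$n{\left(8,11 \right)} - v{\left(17,23 \right)} = \left(19 + 3 \cdot 8 \cdot 11\right) - -12 = \left(19 + 264\right) + 12 = 283 + 12 = 295$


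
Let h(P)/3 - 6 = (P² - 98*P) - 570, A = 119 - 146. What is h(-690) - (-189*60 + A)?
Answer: 1640835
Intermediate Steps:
A = -27
h(P) = -1692 - 294*P + 3*P² (h(P) = 18 + 3*((P² - 98*P) - 570) = 18 + 3*(-570 + P² - 98*P) = 18 + (-1710 - 294*P + 3*P²) = -1692 - 294*P + 3*P²)
h(-690) - (-189*60 + A) = (-1692 - 294*(-690) + 3*(-690)²) - (-189*60 - 27) = (-1692 + 202860 + 3*476100) - (-11340 - 27) = (-1692 + 202860 + 1428300) - 1*(-11367) = 1629468 + 11367 = 1640835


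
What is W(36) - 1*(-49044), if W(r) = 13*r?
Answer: 49512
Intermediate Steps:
W(36) - 1*(-49044) = 13*36 - 1*(-49044) = 468 + 49044 = 49512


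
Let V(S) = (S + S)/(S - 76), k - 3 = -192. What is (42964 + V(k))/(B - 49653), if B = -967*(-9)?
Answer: -5692919/5425875 ≈ -1.0492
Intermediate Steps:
k = -189 (k = 3 - 192 = -189)
B = 8703
V(S) = 2*S/(-76 + S) (V(S) = (2*S)/(-76 + S) = 2*S/(-76 + S))
(42964 + V(k))/(B - 49653) = (42964 + 2*(-189)/(-76 - 189))/(8703 - 49653) = (42964 + 2*(-189)/(-265))/(-40950) = (42964 + 2*(-189)*(-1/265))*(-1/40950) = (42964 + 378/265)*(-1/40950) = (11385838/265)*(-1/40950) = -5692919/5425875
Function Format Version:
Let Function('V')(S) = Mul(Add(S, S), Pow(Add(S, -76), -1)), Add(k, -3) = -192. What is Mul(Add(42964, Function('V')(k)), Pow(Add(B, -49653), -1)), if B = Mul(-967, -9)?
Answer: Rational(-5692919, 5425875) ≈ -1.0492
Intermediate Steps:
k = -189 (k = Add(3, -192) = -189)
B = 8703
Function('V')(S) = Mul(2, S, Pow(Add(-76, S), -1)) (Function('V')(S) = Mul(Mul(2, S), Pow(Add(-76, S), -1)) = Mul(2, S, Pow(Add(-76, S), -1)))
Mul(Add(42964, Function('V')(k)), Pow(Add(B, -49653), -1)) = Mul(Add(42964, Mul(2, -189, Pow(Add(-76, -189), -1))), Pow(Add(8703, -49653), -1)) = Mul(Add(42964, Mul(2, -189, Pow(-265, -1))), Pow(-40950, -1)) = Mul(Add(42964, Mul(2, -189, Rational(-1, 265))), Rational(-1, 40950)) = Mul(Add(42964, Rational(378, 265)), Rational(-1, 40950)) = Mul(Rational(11385838, 265), Rational(-1, 40950)) = Rational(-5692919, 5425875)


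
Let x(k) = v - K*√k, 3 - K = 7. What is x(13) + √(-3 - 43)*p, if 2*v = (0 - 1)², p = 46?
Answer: ½ + 4*√13 + 46*I*√46 ≈ 14.922 + 311.99*I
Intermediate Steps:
K = -4 (K = 3 - 1*7 = 3 - 7 = -4)
v = ½ (v = (0 - 1)²/2 = (½)*(-1)² = (½)*1 = ½ ≈ 0.50000)
x(k) = ½ + 4*√k (x(k) = ½ - (-4)*√k = ½ + 4*√k)
x(13) + √(-3 - 43)*p = (½ + 4*√13) + √(-3 - 43)*46 = (½ + 4*√13) + √(-46)*46 = (½ + 4*√13) + (I*√46)*46 = (½ + 4*√13) + 46*I*√46 = ½ + 4*√13 + 46*I*√46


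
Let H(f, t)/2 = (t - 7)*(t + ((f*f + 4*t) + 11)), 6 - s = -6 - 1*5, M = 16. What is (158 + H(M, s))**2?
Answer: 51811204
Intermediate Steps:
s = 17 (s = 6 - (-6 - 1*5) = 6 - (-6 - 5) = 6 - 1*(-11) = 6 + 11 = 17)
H(f, t) = 2*(-7 + t)*(11 + f**2 + 5*t) (H(f, t) = 2*((t - 7)*(t + ((f*f + 4*t) + 11))) = 2*((-7 + t)*(t + ((f**2 + 4*t) + 11))) = 2*((-7 + t)*(t + (11 + f**2 + 4*t))) = 2*((-7 + t)*(11 + f**2 + 5*t)) = 2*(-7 + t)*(11 + f**2 + 5*t))
(158 + H(M, s))**2 = (158 + (-154 - 48*17 - 14*16**2 + 10*17**2 + 2*17*16**2))**2 = (158 + (-154 - 816 - 14*256 + 10*289 + 2*17*256))**2 = (158 + (-154 - 816 - 3584 + 2890 + 8704))**2 = (158 + 7040)**2 = 7198**2 = 51811204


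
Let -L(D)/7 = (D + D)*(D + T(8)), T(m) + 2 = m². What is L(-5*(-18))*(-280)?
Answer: 53625600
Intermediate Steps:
T(m) = -2 + m²
L(D) = -14*D*(62 + D) (L(D) = -7*(D + D)*(D + (-2 + 8²)) = -7*2*D*(D + (-2 + 64)) = -7*2*D*(D + 62) = -7*2*D*(62 + D) = -14*D*(62 + D))
L(-5*(-18))*(-280) = -14*(-5*(-18))*(62 - 5*(-18))*(-280) = -14*90*(62 + 90)*(-280) = -14*90*152*(-280) = -191520*(-280) = 53625600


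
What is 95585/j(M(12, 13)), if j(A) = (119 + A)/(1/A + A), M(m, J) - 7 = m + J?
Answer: 97974625/4832 ≈ 20276.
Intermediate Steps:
M(m, J) = 7 + J + m (M(m, J) = 7 + (m + J) = 7 + (J + m) = 7 + J + m)
j(A) = (119 + A)/(A + 1/A)
95585/j(M(12, 13)) = 95585/(((7 + 13 + 12)*(119 + (7 + 13 + 12))/(1 + (7 + 13 + 12)²))) = 95585/((32*(119 + 32)/(1 + 32²))) = 95585/((32*151/(1 + 1024))) = 95585/((32*151/1025)) = 95585/((32*(1/1025)*151)) = 95585/(4832/1025) = 95585*(1025/4832) = 97974625/4832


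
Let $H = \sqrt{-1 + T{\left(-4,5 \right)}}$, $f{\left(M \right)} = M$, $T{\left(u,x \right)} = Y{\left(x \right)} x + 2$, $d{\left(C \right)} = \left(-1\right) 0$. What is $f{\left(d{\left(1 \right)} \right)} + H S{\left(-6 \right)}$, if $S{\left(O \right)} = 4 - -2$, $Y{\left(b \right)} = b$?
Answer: $6 \sqrt{26} \approx 30.594$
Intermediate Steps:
$d{\left(C \right)} = 0$
$S{\left(O \right)} = 6$ ($S{\left(O \right)} = 4 + 2 = 6$)
$T{\left(u,x \right)} = 2 + x^{2}$ ($T{\left(u,x \right)} = x x + 2 = x^{2} + 2 = 2 + x^{2}$)
$H = \sqrt{26}$ ($H = \sqrt{-1 + \left(2 + 5^{2}\right)} = \sqrt{-1 + \left(2 + 25\right)} = \sqrt{-1 + 27} = \sqrt{26} \approx 5.099$)
$f{\left(d{\left(1 \right)} \right)} + H S{\left(-6 \right)} = 0 + \sqrt{26} \cdot 6 = 0 + 6 \sqrt{26} = 6 \sqrt{26}$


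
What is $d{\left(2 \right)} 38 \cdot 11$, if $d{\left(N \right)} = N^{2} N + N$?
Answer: $4180$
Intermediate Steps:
$d{\left(N \right)} = N + N^{3}$ ($d{\left(N \right)} = N^{3} + N = N + N^{3}$)
$d{\left(2 \right)} 38 \cdot 11 = \left(2 + 2^{3}\right) 38 \cdot 11 = \left(2 + 8\right) 38 \cdot 11 = 10 \cdot 38 \cdot 11 = 380 \cdot 11 = 4180$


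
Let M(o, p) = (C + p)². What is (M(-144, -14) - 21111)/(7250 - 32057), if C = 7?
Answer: 21062/24807 ≈ 0.84903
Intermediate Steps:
M(o, p) = (7 + p)²
(M(-144, -14) - 21111)/(7250 - 32057) = ((7 - 14)² - 21111)/(7250 - 32057) = ((-7)² - 21111)/(-24807) = (49 - 21111)*(-1/24807) = -21062*(-1/24807) = 21062/24807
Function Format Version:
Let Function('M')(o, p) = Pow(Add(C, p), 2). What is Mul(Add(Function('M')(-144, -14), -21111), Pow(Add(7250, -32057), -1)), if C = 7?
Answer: Rational(21062, 24807) ≈ 0.84903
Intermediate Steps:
Function('M')(o, p) = Pow(Add(7, p), 2)
Mul(Add(Function('M')(-144, -14), -21111), Pow(Add(7250, -32057), -1)) = Mul(Add(Pow(Add(7, -14), 2), -21111), Pow(Add(7250, -32057), -1)) = Mul(Add(Pow(-7, 2), -21111), Pow(-24807, -1)) = Mul(Add(49, -21111), Rational(-1, 24807)) = Mul(-21062, Rational(-1, 24807)) = Rational(21062, 24807)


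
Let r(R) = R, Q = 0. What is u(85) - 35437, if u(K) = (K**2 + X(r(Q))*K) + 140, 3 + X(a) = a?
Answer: -28327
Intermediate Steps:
X(a) = -3 + a
u(K) = 140 + K**2 - 3*K (u(K) = (K**2 + (-3 + 0)*K) + 140 = (K**2 - 3*K) + 140 = 140 + K**2 - 3*K)
u(85) - 35437 = (140 + 85**2 - 3*85) - 35437 = (140 + 7225 - 255) - 35437 = 7110 - 35437 = -28327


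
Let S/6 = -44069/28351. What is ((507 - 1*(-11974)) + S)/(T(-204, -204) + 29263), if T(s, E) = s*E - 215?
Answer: 353584417/2003395064 ≈ 0.17649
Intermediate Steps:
S = -264414/28351 (S = 6*(-44069/28351) = -264414/28351 ≈ -9.3264)
T(s, E) = -215 + E*s (T(s, E) = E*s - 215 = -215 + E*s)
((507 - 1*(-11974)) + S)/(T(-204, -204) + 29263) = ((507 - 1*(-11974)) - 264414/28351)/((-215 - 204*(-204)) + 29263) = ((507 + 11974) - 264414/28351)/((-215 + 41616) + 29263) = (12481 - 264414/28351)/(41401 + 29263) = (353584417/28351)/70664 = (353584417/28351)*(1/70664) = 353584417/2003395064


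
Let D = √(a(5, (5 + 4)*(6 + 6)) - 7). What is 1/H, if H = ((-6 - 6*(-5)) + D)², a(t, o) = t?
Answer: (24 + I*√2)⁻² ≈ 0.0017181 - 0.00020319*I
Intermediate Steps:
D = I*√2 (D = √(5 - 7) = √(-2) = I*√2 ≈ 1.4142*I)
H = (24 + I*√2)² (H = ((-6 - 6*(-5)) + I*√2)² = ((-6 + 30) + I*√2)² = (24 + I*√2)² ≈ 574.0 + 67.882*I)
1/H = 1/((24 + I*√2)²) = (24 + I*√2)⁻²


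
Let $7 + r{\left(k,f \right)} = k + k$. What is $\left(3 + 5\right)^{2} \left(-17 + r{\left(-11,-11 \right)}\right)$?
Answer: $-2944$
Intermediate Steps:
$r{\left(k,f \right)} = -7 + 2 k$ ($r{\left(k,f \right)} = -7 + \left(k + k\right) = -7 + 2 k$)
$\left(3 + 5\right)^{2} \left(-17 + r{\left(-11,-11 \right)}\right) = \left(3 + 5\right)^{2} \left(-17 + \left(-7 + 2 \left(-11\right)\right)\right) = 8^{2} \left(-17 - 29\right) = 64 \left(-17 - 29\right) = 64 \left(-46\right) = -2944$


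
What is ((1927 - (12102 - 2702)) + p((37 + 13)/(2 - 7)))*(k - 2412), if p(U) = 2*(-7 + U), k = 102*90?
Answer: -50807376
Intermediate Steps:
k = 9180
p(U) = -14 + 2*U
((1927 - (12102 - 2702)) + p((37 + 13)/(2 - 7)))*(k - 2412) = ((1927 - (12102 - 2702)) + (-14 + 2*((37 + 13)/(2 - 7))))*(9180 - 2412) = ((1927 - 1*9400) + (-14 + 2*(50/(-5))))*6768 = ((1927 - 9400) + (-14 + 2*(50*(-⅕))))*6768 = (-7473 + (-14 + 2*(-10)))*6768 = (-7473 + (-14 - 20))*6768 = (-7473 - 34)*6768 = -7507*6768 = -50807376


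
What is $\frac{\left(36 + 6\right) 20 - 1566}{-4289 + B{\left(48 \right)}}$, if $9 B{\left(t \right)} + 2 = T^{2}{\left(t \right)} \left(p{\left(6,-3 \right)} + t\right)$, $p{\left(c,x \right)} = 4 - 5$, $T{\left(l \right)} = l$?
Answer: $- \frac{594}{6335} \approx -0.093765$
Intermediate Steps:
$p{\left(c,x \right)} = -1$ ($p{\left(c,x \right)} = 4 - 5 = -1$)
$B{\left(t \right)} = - \frac{2}{9} + \frac{t^{2} \left(-1 + t\right)}{9}$
$\frac{\left(36 + 6\right) 20 - 1566}{-4289 + B{\left(48 \right)}} = \frac{\left(36 + 6\right) 20 - 1566}{-4289 - \left(\frac{2}{9} - 12288 + 256\right)} = \frac{42 \cdot 20 - 1566}{-4289 - - \frac{108286}{9}} = \frac{840 - 1566}{-4289 - - \frac{108286}{9}} = - \frac{726}{-4289 + \frac{108286}{9}} = - \frac{726}{\frac{69685}{9}} = \left(-726\right) \frac{9}{69685} = - \frac{594}{6335}$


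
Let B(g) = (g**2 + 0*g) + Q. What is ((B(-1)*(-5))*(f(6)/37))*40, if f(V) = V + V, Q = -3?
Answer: 4800/37 ≈ 129.73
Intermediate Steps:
f(V) = 2*V
B(g) = -3 + g**2 (B(g) = (g**2 + 0*g) - 3 = (g**2 + 0) - 3 = g**2 - 3 = -3 + g**2)
((B(-1)*(-5))*(f(6)/37))*40 = (((-3 + (-1)**2)*(-5))*((2*6)/37))*40 = (((-3 + 1)*(-5))*(12*(1/37)))*40 = (-2*(-5)*(12/37))*40 = (10*(12/37))*40 = (120/37)*40 = 4800/37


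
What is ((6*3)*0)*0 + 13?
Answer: 13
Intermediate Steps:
((6*3)*0)*0 + 13 = (18*0)*0 + 13 = 0*0 + 13 = 0 + 13 = 13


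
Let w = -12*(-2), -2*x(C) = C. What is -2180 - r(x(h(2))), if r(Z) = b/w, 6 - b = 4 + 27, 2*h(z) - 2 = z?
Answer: -52295/24 ≈ -2179.0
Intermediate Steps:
h(z) = 1 + z/2
x(C) = -C/2
w = 24
b = -25 (b = 6 - (4 + 27) = 6 - 1*31 = 6 - 31 = -25)
r(Z) = -25/24
-2180 - r(x(h(2))) = -2180 - 1*(-25/24) = -2180 + 25/24 = -52295/24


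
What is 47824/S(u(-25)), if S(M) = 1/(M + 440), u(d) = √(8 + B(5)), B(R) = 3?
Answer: 21042560 + 47824*√11 ≈ 2.1201e+7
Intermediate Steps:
u(d) = √11 (u(d) = √(8 + 3) = √11)
S(M) = 1/(440 + M)
47824/S(u(-25)) = 47824/(1/(440 + √11)) = 47824*(440 + √11) = 21042560 + 47824*√11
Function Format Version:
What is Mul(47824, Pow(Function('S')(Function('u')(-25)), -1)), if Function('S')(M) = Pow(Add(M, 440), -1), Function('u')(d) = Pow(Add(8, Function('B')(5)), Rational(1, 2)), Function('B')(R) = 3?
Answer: Add(21042560, Mul(47824, Pow(11, Rational(1, 2)))) ≈ 2.1201e+7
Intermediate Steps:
Function('u')(d) = Pow(11, Rational(1, 2)) (Function('u')(d) = Pow(Add(8, 3), Rational(1, 2)) = Pow(11, Rational(1, 2)))
Function('S')(M) = Pow(Add(440, M), -1)
Mul(47824, Pow(Function('S')(Function('u')(-25)), -1)) = Mul(47824, Pow(Pow(Add(440, Pow(11, Rational(1, 2))), -1), -1)) = Mul(47824, Add(440, Pow(11, Rational(1, 2)))) = Add(21042560, Mul(47824, Pow(11, Rational(1, 2))))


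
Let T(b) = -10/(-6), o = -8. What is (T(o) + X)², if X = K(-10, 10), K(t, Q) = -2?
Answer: ⅑ ≈ 0.11111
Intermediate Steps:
X = -2
T(b) = 5/3 (T(b) = -10*(-⅙) = 5/3)
(T(o) + X)² = (5/3 - 2)² = (-⅓)² = ⅑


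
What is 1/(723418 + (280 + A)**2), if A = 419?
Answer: 1/1212019 ≈ 8.2507e-7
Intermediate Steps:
1/(723418 + (280 + A)**2) = 1/(723418 + (280 + 419)**2) = 1/(723418 + 699**2) = 1/(723418 + 488601) = 1/1212019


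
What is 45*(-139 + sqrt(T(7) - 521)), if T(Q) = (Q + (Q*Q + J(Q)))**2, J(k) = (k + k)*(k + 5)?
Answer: -6255 + 45*sqrt(49655) ≈ 3772.5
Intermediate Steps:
J(k) = 2*k*(5 + k) (J(k) = (2*k)*(5 + k) = 2*k*(5 + k))
T(Q) = (Q + Q**2 + 2*Q*(5 + Q))**2 (T(Q) = (Q + (Q*Q + 2*Q*(5 + Q)))**2 = (Q + (Q**2 + 2*Q*(5 + Q)))**2 = (Q + Q**2 + 2*Q*(5 + Q))**2)
45*(-139 + sqrt(T(7) - 521)) = 45*(-139 + sqrt(7**2*(11 + 3*7)**2 - 521)) = 45*(-139 + sqrt(49*(11 + 21)**2 - 521)) = 45*(-139 + sqrt(49*32**2 - 521)) = 45*(-139 + sqrt(49*1024 - 521)) = 45*(-139 + sqrt(50176 - 521)) = 45*(-139 + sqrt(49655)) = -6255 + 45*sqrt(49655)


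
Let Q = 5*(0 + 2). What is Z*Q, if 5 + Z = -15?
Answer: -200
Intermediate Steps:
Q = 10 (Q = 5*2 = 10)
Z = -20 (Z = -5 - 15 = -20)
Z*Q = -20*10 = -200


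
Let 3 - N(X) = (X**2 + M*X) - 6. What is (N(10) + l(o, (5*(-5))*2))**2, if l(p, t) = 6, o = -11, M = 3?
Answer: 13225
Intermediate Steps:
N(X) = 9 - X**2 - 3*X (N(X) = 3 - ((X**2 + 3*X) - 6) = 3 - (-6 + X**2 + 3*X) = 3 + (6 - X**2 - 3*X) = 9 - X**2 - 3*X)
(N(10) + l(o, (5*(-5))*2))**2 = ((9 - 1*10**2 - 3*10) + 6)**2 = ((9 - 1*100 - 30) + 6)**2 = ((9 - 100 - 30) + 6)**2 = (-121 + 6)**2 = (-115)**2 = 13225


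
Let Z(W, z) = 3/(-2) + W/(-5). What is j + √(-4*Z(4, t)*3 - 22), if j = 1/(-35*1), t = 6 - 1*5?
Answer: -1/35 + 2*√35/5 ≈ 2.3379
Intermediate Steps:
t = 1 (t = 6 - 5 = 1)
j = -1/35 (j = 1/(-35) = -1/35 ≈ -0.028571)
Z(W, z) = -3/2 - W/5 (Z(W, z) = 3*(-½) + W*(-⅕) = -3/2 - W/5)
j + √(-4*Z(4, t)*3 - 22) = -1/35 + √(-4*(-3/2 - ⅕*4)*3 - 22) = -1/35 + √(-4*(-3/2 - ⅘)*3 - 22) = -1/35 + √(-4*(-23/10)*3 - 22) = -1/35 + √((46/5)*3 - 22) = -1/35 + √(138/5 - 22) = -1/35 + √(28/5) = -1/35 + 2*√35/5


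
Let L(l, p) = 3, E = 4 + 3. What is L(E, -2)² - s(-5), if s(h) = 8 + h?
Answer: 6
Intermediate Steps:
E = 7
L(E, -2)² - s(-5) = 3² - (8 - 5) = 9 - 1*3 = 9 - 3 = 6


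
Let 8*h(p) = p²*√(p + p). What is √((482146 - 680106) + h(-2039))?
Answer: √(-3167360 + 8315042*I*√4078)/4 ≈ 4061.4 + 4085.7*I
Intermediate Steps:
h(p) = √2*p^(5/2)/8 (h(p) = (p²*√(p + p))/8 = (p²*√(2*p))/8 = (p²*(√2*√p))/8 = (√2*p^(5/2))/8 = √2*p^(5/2)/8)
√((482146 - 680106) + h(-2039)) = √((482146 - 680106) + √2*(-2039)^(5/2)/8) = √(-197960 + √2*(4157521*I*√2039)/8) = √(-197960 + 4157521*I*√4078/8)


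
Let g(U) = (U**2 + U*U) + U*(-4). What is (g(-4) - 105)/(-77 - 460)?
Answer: 19/179 ≈ 0.10615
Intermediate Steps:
g(U) = -4*U + 2*U**2 (g(U) = (U**2 + U**2) - 4*U = 2*U**2 - 4*U = -4*U + 2*U**2)
(g(-4) - 105)/(-77 - 460) = (2*(-4)*(-2 - 4) - 105)/(-77 - 460) = (2*(-4)*(-6) - 105)/(-537) = (48 - 105)*(-1/537) = -57*(-1/537) = 19/179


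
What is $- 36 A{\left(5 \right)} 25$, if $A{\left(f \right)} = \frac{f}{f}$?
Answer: $-900$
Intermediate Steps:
$A{\left(f \right)} = 1$
$- 36 A{\left(5 \right)} 25 = \left(-36\right) 1 \cdot 25 = \left(-36\right) 25 = -900$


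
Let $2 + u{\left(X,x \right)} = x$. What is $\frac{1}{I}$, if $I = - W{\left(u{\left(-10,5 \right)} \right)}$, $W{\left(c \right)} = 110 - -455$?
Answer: $- \frac{1}{565} \approx -0.0017699$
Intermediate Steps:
$u{\left(X,x \right)} = -2 + x$
$W{\left(c \right)} = 565$ ($W{\left(c \right)} = 110 + 455 = 565$)
$I = -565$ ($I = \left(-1\right) 565 = -565$)
$\frac{1}{I} = \frac{1}{-565} = - \frac{1}{565}$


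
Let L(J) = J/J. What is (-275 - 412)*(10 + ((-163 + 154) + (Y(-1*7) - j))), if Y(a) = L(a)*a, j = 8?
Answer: 9618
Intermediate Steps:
L(J) = 1
Y(a) = a (Y(a) = 1*a = a)
(-275 - 412)*(10 + ((-163 + 154) + (Y(-1*7) - j))) = (-275 - 412)*(10 + ((-163 + 154) + (-1*7 - 1*8))) = -687*(10 + (-9 + (-7 - 8))) = -687*(10 + (-9 - 15)) = -687*(10 - 24) = -687*(-14) = 9618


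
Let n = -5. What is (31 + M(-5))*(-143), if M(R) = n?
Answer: -3718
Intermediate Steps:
M(R) = -5
(31 + M(-5))*(-143) = (31 - 5)*(-143) = 26*(-143) = -3718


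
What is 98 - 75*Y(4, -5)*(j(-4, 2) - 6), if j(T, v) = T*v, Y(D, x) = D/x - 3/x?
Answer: -112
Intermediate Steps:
Y(D, x) = -3/x + D/x
98 - 75*Y(4, -5)*(j(-4, 2) - 6) = 98 - 75*(-3 + 4)/(-5)*(-4*2 - 6) = 98 - 75*(-1/5*1)*(-8 - 6) = 98 - (-15)*(-14) = 98 - 75*14/5 = 98 - 210 = -112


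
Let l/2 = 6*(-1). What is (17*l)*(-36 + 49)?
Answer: -2652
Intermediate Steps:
l = -12 (l = 2*(6*(-1)) = 2*(-6) = -12)
(17*l)*(-36 + 49) = (17*(-12))*(-36 + 49) = -204*13 = -2652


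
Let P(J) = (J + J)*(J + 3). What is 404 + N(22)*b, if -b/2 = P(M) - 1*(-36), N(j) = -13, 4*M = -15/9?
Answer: 46225/36 ≈ 1284.0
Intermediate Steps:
M = -5/12 (M = (-15/9)/4 = (-15*1/9)/4 = (1/4)*(-5/3) = -5/12 ≈ -0.41667)
P(J) = 2*J*(3 + J) (P(J) = (2*J)*(3 + J) = 2*J*(3 + J))
b = -2437/36 (b = -2*(2*(-5/12)*(3 - 5/12) - 1*(-36)) = -2*(2*(-5/12)*(31/12) + 36) = -2*(-155/72 + 36) = -2*2437/72 = -2437/36 ≈ -67.694)
404 + N(22)*b = 404 - 13*(-2437/36) = 404 + 31681/36 = 46225/36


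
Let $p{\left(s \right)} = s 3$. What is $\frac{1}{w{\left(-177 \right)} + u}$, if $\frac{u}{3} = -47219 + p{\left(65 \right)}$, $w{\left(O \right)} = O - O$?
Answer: $- \frac{1}{141072} \approx -7.0886 \cdot 10^{-6}$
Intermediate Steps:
$w{\left(O \right)} = 0$
$p{\left(s \right)} = 3 s$
$u = -141072$ ($u = 3 \left(-47219 + 3 \cdot 65\right) = 3 \left(-47219 + 195\right) = 3 \left(-47024\right) = -141072$)
$\frac{1}{w{\left(-177 \right)} + u} = \frac{1}{0 - 141072} = \frac{1}{-141072} = - \frac{1}{141072}$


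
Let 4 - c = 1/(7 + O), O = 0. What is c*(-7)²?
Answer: 189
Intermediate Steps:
c = 27/7 (c = 4 - 1/(7 + 0) = 4 - 1/7 = 4 - 1*⅐ = 4 - ⅐ = 27/7 ≈ 3.8571)
c*(-7)² = (27/7)*(-7)² = (27/7)*49 = 189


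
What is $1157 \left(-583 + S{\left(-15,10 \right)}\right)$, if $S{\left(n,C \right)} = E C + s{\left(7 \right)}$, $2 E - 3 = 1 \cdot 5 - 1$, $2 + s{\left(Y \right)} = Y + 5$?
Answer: $-622466$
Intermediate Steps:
$s{\left(Y \right)} = 3 + Y$ ($s{\left(Y \right)} = -2 + \left(Y + 5\right) = -2 + \left(5 + Y\right) = 3 + Y$)
$E = \frac{7}{2}$ ($E = \frac{3}{2} + \frac{1 \cdot 5 - 1}{2} = \frac{3}{2} + \frac{5 - 1}{2} = \frac{3}{2} + \frac{1}{2} \cdot 4 = \frac{3}{2} + 2 = \frac{7}{2} \approx 3.5$)
$S{\left(n,C \right)} = 10 + \frac{7 C}{2}$ ($S{\left(n,C \right)} = \frac{7 C}{2} + \left(3 + 7\right) = \frac{7 C}{2} + 10 = 10 + \frac{7 C}{2}$)
$1157 \left(-583 + S{\left(-15,10 \right)}\right) = 1157 \left(-583 + \left(10 + \frac{7}{2} \cdot 10\right)\right) = 1157 \left(-583 + \left(10 + 35\right)\right) = 1157 \left(-583 + 45\right) = 1157 \left(-538\right) = -622466$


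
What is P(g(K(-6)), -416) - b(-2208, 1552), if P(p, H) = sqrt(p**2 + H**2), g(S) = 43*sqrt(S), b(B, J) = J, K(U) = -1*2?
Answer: -1552 + sqrt(169358) ≈ -1140.5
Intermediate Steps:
K(U) = -2
P(p, H) = sqrt(H**2 + p**2)
P(g(K(-6)), -416) - b(-2208, 1552) = sqrt((-416)**2 + (43*sqrt(-2))**2) - 1*1552 = sqrt(173056 + (43*(I*sqrt(2)))**2) - 1552 = sqrt(173056 + (43*I*sqrt(2))**2) - 1552 = sqrt(173056 - 3698) - 1552 = sqrt(169358) - 1552 = -1552 + sqrt(169358)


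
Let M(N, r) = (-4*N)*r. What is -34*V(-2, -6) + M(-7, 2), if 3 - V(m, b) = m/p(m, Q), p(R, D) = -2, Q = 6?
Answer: -12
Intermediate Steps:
M(N, r) = -4*N*r
V(m, b) = 3 + m/2 (V(m, b) = 3 - m/(-2) = 3 - m*(-1)/2 = 3 - (-1)*m/2 = 3 + m/2)
-34*V(-2, -6) + M(-7, 2) = -34*(3 + (½)*(-2)) - 4*(-7)*2 = -34*(3 - 1) + 56 = -34*2 + 56 = -68 + 56 = -12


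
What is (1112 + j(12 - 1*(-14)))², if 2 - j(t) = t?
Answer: 1183744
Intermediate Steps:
j(t) = 2 - t
(1112 + j(12 - 1*(-14)))² = (1112 + (2 - (12 - 1*(-14))))² = (1112 + (2 - (12 + 14)))² = (1112 + (2 - 1*26))² = (1112 + (2 - 26))² = (1112 - 24)² = 1088² = 1183744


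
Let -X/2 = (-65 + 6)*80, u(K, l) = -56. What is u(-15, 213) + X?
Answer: 9384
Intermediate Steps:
X = 9440 (X = -2*(-65 + 6)*80 = -(-118)*80 = -2*(-4720) = 9440)
u(-15, 213) + X = -56 + 9440 = 9384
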